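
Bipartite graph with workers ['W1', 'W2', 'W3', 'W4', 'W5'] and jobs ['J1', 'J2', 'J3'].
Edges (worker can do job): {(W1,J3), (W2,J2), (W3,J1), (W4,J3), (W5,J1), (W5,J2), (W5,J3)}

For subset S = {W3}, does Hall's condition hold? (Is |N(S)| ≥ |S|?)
Yes: |N(S)| = 1, |S| = 1

Subset S = {W3}
Neighbors N(S) = {J1}

|N(S)| = 1, |S| = 1
Hall's condition: |N(S)| ≥ |S| is satisfied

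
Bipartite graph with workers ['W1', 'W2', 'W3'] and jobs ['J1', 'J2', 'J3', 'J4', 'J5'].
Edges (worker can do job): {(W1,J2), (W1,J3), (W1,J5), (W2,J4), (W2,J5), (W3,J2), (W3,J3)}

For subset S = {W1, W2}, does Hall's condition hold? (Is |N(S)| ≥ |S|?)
Yes: |N(S)| = 4, |S| = 2

Subset S = {W1, W2}
Neighbors N(S) = {J2, J3, J4, J5}

|N(S)| = 4, |S| = 2
Hall's condition: |N(S)| ≥ |S| is satisfied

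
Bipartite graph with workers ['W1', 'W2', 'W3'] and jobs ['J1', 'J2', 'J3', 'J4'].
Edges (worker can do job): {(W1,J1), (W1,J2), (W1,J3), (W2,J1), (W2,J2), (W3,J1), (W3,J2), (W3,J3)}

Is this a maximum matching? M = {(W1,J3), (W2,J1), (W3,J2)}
Yes, size 3 is maximum

Proposed matching has size 3.
Maximum matching size for this graph: 3.

This is a maximum matching.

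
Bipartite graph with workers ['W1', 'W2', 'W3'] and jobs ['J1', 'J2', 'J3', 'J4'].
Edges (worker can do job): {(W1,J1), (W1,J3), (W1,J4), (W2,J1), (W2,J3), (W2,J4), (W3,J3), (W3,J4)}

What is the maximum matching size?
Maximum matching size = 3

Maximum matching: {(W1,J3), (W2,J1), (W3,J4)}
Size: 3

This assigns 3 workers to 3 distinct jobs.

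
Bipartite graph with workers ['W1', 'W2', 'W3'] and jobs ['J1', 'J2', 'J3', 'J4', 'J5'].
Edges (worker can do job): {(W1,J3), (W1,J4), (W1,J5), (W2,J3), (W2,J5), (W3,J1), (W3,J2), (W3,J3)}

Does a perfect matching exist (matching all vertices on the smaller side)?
Yes, perfect matching exists (size 3)

Perfect matching: {(W1,J4), (W2,J5), (W3,J3)}
All 3 vertices on the smaller side are matched.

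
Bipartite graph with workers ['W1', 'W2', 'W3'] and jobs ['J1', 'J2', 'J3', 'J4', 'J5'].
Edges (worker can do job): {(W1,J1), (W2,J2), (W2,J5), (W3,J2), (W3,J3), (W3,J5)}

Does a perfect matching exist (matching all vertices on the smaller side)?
Yes, perfect matching exists (size 3)

Perfect matching: {(W1,J1), (W2,J2), (W3,J5)}
All 3 vertices on the smaller side are matched.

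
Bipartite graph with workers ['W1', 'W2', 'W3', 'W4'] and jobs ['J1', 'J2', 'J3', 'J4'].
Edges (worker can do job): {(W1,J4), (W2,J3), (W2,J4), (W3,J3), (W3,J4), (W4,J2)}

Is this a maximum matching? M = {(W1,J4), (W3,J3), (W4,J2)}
Yes, size 3 is maximum

Proposed matching has size 3.
Maximum matching size for this graph: 3.

This is a maximum matching.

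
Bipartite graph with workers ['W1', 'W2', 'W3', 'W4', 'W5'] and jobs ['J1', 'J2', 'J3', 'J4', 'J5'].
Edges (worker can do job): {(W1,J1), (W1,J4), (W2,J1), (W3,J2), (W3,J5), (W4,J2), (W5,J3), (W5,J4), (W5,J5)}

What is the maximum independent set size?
Maximum independent set = 5

By König's theorem:
- Min vertex cover = Max matching = 5
- Max independent set = Total vertices - Min vertex cover
- Max independent set = 10 - 5 = 5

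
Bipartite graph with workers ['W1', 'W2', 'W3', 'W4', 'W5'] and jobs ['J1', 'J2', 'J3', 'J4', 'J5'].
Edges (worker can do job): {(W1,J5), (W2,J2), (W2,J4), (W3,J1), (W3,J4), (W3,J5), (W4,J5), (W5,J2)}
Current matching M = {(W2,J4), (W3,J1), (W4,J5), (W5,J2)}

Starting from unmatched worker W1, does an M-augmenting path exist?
No augmenting path from W1

Alternating search from W1 reaches jobs: {J5}.
Every reachable job is already matched in M, and following those matched edges back to workers exposes no further unvisited jobs.
No M-augmenting path from W1 exists.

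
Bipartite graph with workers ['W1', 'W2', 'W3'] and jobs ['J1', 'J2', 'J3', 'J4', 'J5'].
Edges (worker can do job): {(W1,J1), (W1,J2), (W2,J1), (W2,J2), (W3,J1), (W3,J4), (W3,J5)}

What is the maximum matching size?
Maximum matching size = 3

Maximum matching: {(W1,J2), (W2,J1), (W3,J4)}
Size: 3

This assigns 3 workers to 3 distinct jobs.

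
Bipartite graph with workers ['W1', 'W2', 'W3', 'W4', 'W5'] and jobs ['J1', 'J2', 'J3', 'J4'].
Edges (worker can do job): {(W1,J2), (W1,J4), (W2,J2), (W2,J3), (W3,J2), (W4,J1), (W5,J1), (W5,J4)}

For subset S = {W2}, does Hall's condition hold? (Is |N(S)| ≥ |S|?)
Yes: |N(S)| = 2, |S| = 1

Subset S = {W2}
Neighbors N(S) = {J2, J3}

|N(S)| = 2, |S| = 1
Hall's condition: |N(S)| ≥ |S| is satisfied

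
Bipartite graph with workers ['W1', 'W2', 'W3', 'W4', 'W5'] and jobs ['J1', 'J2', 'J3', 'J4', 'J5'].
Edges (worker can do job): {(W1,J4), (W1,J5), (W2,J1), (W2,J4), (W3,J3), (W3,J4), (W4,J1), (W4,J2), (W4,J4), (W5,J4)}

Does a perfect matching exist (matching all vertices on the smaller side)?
Yes, perfect matching exists (size 5)

Perfect matching: {(W1,J5), (W2,J1), (W3,J3), (W4,J2), (W5,J4)}
All 5 vertices on the smaller side are matched.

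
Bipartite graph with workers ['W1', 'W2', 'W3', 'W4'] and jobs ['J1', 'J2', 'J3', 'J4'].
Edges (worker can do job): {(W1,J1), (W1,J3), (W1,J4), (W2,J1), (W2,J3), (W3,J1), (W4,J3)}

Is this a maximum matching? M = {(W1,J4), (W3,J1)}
No, size 2 is not maximum

Proposed matching has size 2.
Maximum matching size for this graph: 3.

This is NOT maximum - can be improved to size 3.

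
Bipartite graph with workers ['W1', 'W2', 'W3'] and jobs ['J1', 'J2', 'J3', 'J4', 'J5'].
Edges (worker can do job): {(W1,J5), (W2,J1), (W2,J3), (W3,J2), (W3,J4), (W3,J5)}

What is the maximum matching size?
Maximum matching size = 3

Maximum matching: {(W1,J5), (W2,J3), (W3,J4)}
Size: 3

This assigns 3 workers to 3 distinct jobs.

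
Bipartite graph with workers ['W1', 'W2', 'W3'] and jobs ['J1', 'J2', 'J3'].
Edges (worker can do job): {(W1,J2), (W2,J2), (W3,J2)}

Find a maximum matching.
Matching: {(W3,J2)}

Maximum matching (size 1):
  W3 → J2

Each worker is assigned to at most one job, and each job to at most one worker.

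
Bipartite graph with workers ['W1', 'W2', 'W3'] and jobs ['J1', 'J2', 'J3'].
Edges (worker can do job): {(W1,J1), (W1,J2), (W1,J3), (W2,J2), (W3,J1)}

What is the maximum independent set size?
Maximum independent set = 3

By König's theorem:
- Min vertex cover = Max matching = 3
- Max independent set = Total vertices - Min vertex cover
- Max independent set = 6 - 3 = 3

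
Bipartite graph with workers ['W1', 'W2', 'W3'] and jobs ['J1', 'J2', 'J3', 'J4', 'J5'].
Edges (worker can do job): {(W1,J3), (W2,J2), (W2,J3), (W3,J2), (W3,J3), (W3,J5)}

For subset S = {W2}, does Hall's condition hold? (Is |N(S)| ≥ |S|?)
Yes: |N(S)| = 2, |S| = 1

Subset S = {W2}
Neighbors N(S) = {J2, J3}

|N(S)| = 2, |S| = 1
Hall's condition: |N(S)| ≥ |S| is satisfied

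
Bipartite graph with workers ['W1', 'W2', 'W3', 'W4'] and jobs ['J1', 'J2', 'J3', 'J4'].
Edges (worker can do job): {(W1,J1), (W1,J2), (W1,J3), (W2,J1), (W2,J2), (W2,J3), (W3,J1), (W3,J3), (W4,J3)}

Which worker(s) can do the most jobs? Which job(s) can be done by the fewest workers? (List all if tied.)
Most versatile: W1, W2 (3 jobs); Least covered: J4 (0 workers)

Worker degrees (jobs they can do): W1:3, W2:3, W3:2, W4:1
Job degrees (workers who can do it): J1:3, J2:2, J3:4, J4:0

Maximum worker degree is 3, achieved by: W1, W2
Minimum job degree is 0, achieved by: J4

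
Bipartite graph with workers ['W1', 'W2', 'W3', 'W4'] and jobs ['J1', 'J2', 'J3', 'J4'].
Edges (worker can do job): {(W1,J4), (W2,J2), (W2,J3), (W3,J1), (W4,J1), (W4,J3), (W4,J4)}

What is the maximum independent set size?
Maximum independent set = 4

By König's theorem:
- Min vertex cover = Max matching = 4
- Max independent set = Total vertices - Min vertex cover
- Max independent set = 8 - 4 = 4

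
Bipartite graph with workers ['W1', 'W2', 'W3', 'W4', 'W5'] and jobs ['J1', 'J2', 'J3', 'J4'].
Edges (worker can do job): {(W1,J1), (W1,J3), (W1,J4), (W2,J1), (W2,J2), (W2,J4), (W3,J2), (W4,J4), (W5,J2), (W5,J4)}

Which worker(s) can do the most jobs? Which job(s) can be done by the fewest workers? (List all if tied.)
Most versatile: W1, W2 (3 jobs); Least covered: J3 (1 workers)

Worker degrees (jobs they can do): W1:3, W2:3, W3:1, W4:1, W5:2
Job degrees (workers who can do it): J1:2, J2:3, J3:1, J4:4

Maximum worker degree is 3, achieved by: W1, W2
Minimum job degree is 1, achieved by: J3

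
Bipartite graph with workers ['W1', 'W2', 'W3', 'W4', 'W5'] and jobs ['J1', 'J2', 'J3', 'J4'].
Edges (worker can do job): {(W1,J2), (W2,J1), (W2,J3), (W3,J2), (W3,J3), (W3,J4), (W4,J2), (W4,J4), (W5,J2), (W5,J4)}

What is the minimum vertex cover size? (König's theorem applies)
Minimum vertex cover size = 4

By König's theorem: in bipartite graphs,
min vertex cover = max matching = 4

Maximum matching has size 4, so minimum vertex cover also has size 4.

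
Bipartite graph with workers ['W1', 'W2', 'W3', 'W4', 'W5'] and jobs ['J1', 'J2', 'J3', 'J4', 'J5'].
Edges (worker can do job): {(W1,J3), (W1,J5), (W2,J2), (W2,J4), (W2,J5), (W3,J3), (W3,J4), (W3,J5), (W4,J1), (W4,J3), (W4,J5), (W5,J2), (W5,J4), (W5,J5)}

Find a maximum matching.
Matching: {(W1,J3), (W2,J4), (W3,J5), (W4,J1), (W5,J2)}

Maximum matching (size 5):
  W1 → J3
  W2 → J4
  W3 → J5
  W4 → J1
  W5 → J2

Each worker is assigned to at most one job, and each job to at most one worker.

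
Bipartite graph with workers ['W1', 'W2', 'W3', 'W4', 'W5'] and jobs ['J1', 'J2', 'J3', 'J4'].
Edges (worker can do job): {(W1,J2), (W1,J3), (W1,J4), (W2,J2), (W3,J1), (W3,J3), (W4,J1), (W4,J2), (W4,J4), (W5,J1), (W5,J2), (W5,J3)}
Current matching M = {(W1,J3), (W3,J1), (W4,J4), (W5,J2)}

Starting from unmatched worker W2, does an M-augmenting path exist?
No augmenting path from W2

Alternating search from W2 reaches jobs: {J1, J2, J3, J4}.
Every reachable job is already matched in M, and following those matched edges back to workers exposes no further unvisited jobs.
No M-augmenting path from W2 exists.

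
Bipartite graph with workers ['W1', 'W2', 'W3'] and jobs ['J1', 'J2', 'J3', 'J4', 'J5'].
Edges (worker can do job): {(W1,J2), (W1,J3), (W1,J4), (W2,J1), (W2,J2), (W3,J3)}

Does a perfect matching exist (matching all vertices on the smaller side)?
Yes, perfect matching exists (size 3)

Perfect matching: {(W1,J2), (W2,J1), (W3,J3)}
All 3 vertices on the smaller side are matched.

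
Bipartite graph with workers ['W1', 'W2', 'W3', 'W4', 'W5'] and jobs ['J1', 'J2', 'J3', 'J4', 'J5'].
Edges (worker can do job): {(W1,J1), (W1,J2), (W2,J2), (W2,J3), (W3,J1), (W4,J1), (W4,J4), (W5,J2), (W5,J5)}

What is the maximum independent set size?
Maximum independent set = 5

By König's theorem:
- Min vertex cover = Max matching = 5
- Max independent set = Total vertices - Min vertex cover
- Max independent set = 10 - 5 = 5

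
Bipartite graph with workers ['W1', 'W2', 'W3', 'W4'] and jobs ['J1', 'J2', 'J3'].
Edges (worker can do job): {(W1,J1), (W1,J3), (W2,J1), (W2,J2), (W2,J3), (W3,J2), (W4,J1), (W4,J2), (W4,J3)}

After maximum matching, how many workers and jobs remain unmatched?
Unmatched: 1 workers, 0 jobs

Maximum matching size: 3
Workers: 4 total, 3 matched, 1 unmatched
Jobs: 3 total, 3 matched, 0 unmatched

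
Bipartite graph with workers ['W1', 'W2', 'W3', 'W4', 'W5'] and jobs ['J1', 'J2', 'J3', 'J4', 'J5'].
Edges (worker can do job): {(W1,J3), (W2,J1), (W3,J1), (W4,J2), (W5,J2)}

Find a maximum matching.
Matching: {(W1,J3), (W3,J1), (W5,J2)}

Maximum matching (size 3):
  W1 → J3
  W3 → J1
  W5 → J2

Each worker is assigned to at most one job, and each job to at most one worker.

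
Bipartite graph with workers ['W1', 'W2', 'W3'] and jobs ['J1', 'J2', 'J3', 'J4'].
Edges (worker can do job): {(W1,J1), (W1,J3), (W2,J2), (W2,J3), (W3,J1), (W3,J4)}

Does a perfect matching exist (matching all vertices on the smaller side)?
Yes, perfect matching exists (size 3)

Perfect matching: {(W1,J1), (W2,J3), (W3,J4)}
All 3 vertices on the smaller side are matched.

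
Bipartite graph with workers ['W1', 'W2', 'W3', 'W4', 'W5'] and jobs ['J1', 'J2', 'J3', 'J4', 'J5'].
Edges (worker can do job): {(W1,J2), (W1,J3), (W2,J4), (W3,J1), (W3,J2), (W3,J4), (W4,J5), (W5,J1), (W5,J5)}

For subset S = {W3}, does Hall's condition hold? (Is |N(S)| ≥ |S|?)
Yes: |N(S)| = 3, |S| = 1

Subset S = {W3}
Neighbors N(S) = {J1, J2, J4}

|N(S)| = 3, |S| = 1
Hall's condition: |N(S)| ≥ |S| is satisfied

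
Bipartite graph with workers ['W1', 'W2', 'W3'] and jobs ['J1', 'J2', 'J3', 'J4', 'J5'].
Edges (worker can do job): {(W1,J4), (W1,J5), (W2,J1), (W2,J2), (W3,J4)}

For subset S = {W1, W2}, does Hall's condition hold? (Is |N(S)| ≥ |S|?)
Yes: |N(S)| = 4, |S| = 2

Subset S = {W1, W2}
Neighbors N(S) = {J1, J2, J4, J5}

|N(S)| = 4, |S| = 2
Hall's condition: |N(S)| ≥ |S| is satisfied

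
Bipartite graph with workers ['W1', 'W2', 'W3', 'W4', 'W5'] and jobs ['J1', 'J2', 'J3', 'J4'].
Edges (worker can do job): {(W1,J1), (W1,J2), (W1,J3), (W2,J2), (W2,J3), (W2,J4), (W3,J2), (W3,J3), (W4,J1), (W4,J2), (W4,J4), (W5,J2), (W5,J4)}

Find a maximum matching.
Matching: {(W1,J2), (W3,J3), (W4,J1), (W5,J4)}

Maximum matching (size 4):
  W1 → J2
  W3 → J3
  W4 → J1
  W5 → J4

Each worker is assigned to at most one job, and each job to at most one worker.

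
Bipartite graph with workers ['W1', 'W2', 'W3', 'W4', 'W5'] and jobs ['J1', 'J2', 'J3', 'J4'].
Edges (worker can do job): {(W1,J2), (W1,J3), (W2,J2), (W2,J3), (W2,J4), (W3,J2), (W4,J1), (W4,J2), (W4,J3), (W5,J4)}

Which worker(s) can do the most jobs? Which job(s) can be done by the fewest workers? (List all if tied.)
Most versatile: W2, W4 (3 jobs); Least covered: J1 (1 workers)

Worker degrees (jobs they can do): W1:2, W2:3, W3:1, W4:3, W5:1
Job degrees (workers who can do it): J1:1, J2:4, J3:3, J4:2

Maximum worker degree is 3, achieved by: W2, W4
Minimum job degree is 1, achieved by: J1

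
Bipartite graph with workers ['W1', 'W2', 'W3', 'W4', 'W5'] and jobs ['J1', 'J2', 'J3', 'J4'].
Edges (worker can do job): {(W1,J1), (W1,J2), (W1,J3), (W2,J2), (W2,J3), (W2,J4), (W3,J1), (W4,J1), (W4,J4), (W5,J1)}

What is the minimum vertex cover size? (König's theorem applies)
Minimum vertex cover size = 4

By König's theorem: in bipartite graphs,
min vertex cover = max matching = 4

Maximum matching has size 4, so minimum vertex cover also has size 4.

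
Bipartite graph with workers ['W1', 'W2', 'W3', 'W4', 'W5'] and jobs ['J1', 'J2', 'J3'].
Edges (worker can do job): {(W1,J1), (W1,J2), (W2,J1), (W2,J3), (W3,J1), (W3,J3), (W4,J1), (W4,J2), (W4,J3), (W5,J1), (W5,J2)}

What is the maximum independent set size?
Maximum independent set = 5

By König's theorem:
- Min vertex cover = Max matching = 3
- Max independent set = Total vertices - Min vertex cover
- Max independent set = 8 - 3 = 5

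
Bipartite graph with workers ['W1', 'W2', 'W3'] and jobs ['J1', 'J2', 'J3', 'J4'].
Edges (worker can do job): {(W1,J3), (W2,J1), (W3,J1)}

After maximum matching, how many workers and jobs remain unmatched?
Unmatched: 1 workers, 2 jobs

Maximum matching size: 2
Workers: 3 total, 2 matched, 1 unmatched
Jobs: 4 total, 2 matched, 2 unmatched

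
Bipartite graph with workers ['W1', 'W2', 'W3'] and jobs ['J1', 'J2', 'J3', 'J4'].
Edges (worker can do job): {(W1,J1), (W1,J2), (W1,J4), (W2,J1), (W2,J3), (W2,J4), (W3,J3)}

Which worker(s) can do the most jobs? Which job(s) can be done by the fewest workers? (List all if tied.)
Most versatile: W1, W2 (3 jobs); Least covered: J2 (1 workers)

Worker degrees (jobs they can do): W1:3, W2:3, W3:1
Job degrees (workers who can do it): J1:2, J2:1, J3:2, J4:2

Maximum worker degree is 3, achieved by: W1, W2
Minimum job degree is 1, achieved by: J2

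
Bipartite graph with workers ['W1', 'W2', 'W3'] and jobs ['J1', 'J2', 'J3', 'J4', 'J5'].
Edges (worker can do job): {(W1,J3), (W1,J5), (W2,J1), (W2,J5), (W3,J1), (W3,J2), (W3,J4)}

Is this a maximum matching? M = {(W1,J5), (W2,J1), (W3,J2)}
Yes, size 3 is maximum

Proposed matching has size 3.
Maximum matching size for this graph: 3.

This is a maximum matching.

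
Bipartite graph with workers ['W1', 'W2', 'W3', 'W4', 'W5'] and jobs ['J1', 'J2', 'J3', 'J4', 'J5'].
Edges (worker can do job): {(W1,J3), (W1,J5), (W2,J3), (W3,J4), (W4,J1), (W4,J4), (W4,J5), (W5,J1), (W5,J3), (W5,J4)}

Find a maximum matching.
Matching: {(W1,J3), (W3,J4), (W4,J5), (W5,J1)}

Maximum matching (size 4):
  W1 → J3
  W3 → J4
  W4 → J5
  W5 → J1

Each worker is assigned to at most one job, and each job to at most one worker.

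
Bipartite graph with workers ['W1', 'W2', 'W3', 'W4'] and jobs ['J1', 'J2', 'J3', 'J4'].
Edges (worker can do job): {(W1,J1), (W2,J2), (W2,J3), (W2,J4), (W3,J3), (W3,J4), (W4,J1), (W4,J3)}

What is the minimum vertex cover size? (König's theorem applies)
Minimum vertex cover size = 4

By König's theorem: in bipartite graphs,
min vertex cover = max matching = 4

Maximum matching has size 4, so minimum vertex cover also has size 4.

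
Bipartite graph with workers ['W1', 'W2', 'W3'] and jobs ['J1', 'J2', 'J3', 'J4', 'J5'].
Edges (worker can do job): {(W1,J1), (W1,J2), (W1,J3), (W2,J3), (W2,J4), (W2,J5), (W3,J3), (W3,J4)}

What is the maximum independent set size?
Maximum independent set = 5

By König's theorem:
- Min vertex cover = Max matching = 3
- Max independent set = Total vertices - Min vertex cover
- Max independent set = 8 - 3 = 5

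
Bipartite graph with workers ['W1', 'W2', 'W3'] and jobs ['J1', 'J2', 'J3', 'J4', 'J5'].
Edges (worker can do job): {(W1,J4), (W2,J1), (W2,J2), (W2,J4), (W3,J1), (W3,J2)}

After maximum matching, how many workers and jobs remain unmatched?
Unmatched: 0 workers, 2 jobs

Maximum matching size: 3
Workers: 3 total, 3 matched, 0 unmatched
Jobs: 5 total, 3 matched, 2 unmatched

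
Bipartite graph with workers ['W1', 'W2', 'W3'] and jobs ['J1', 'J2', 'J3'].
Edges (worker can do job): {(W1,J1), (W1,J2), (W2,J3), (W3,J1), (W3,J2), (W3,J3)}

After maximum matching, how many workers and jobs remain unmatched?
Unmatched: 0 workers, 0 jobs

Maximum matching size: 3
Workers: 3 total, 3 matched, 0 unmatched
Jobs: 3 total, 3 matched, 0 unmatched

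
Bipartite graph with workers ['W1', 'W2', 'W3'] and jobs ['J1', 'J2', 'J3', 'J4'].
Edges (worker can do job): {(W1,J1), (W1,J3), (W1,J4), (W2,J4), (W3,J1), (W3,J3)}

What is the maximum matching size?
Maximum matching size = 3

Maximum matching: {(W1,J1), (W2,J4), (W3,J3)}
Size: 3

This assigns 3 workers to 3 distinct jobs.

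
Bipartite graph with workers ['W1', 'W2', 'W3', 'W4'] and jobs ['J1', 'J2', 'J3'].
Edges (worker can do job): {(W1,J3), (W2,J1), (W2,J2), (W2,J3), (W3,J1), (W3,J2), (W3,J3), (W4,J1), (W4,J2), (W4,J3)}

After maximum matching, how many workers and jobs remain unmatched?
Unmatched: 1 workers, 0 jobs

Maximum matching size: 3
Workers: 4 total, 3 matched, 1 unmatched
Jobs: 3 total, 3 matched, 0 unmatched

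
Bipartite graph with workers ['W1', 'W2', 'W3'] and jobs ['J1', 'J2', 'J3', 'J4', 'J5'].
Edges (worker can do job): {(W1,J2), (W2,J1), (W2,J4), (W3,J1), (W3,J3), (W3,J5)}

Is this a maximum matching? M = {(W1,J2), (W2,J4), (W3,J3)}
Yes, size 3 is maximum

Proposed matching has size 3.
Maximum matching size for this graph: 3.

This is a maximum matching.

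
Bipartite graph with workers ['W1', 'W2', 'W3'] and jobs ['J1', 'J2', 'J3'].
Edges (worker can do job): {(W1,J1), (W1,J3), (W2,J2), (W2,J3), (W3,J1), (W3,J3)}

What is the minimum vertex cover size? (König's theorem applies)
Minimum vertex cover size = 3

By König's theorem: in bipartite graphs,
min vertex cover = max matching = 3

Maximum matching has size 3, so minimum vertex cover also has size 3.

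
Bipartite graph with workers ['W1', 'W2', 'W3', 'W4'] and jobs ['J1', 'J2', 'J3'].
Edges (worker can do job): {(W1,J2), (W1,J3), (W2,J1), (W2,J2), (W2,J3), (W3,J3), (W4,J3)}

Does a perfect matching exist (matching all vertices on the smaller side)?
Yes, perfect matching exists (size 3)

Perfect matching: {(W1,J2), (W2,J1), (W4,J3)}
All 3 vertices on the smaller side are matched.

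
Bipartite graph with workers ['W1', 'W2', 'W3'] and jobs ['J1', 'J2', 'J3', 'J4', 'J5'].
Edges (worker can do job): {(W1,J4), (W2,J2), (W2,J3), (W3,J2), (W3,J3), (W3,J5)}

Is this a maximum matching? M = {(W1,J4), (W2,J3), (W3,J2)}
Yes, size 3 is maximum

Proposed matching has size 3.
Maximum matching size for this graph: 3.

This is a maximum matching.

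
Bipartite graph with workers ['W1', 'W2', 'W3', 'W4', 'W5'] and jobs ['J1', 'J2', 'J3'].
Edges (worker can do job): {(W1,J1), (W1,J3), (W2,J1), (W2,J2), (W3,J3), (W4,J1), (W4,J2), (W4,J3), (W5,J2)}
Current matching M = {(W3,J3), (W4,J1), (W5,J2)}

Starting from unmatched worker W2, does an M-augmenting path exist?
No augmenting path from W2

Alternating search from W2 reaches jobs: {J1, J2, J3}.
Every reachable job is already matched in M, and following those matched edges back to workers exposes no further unvisited jobs.
No M-augmenting path from W2 exists.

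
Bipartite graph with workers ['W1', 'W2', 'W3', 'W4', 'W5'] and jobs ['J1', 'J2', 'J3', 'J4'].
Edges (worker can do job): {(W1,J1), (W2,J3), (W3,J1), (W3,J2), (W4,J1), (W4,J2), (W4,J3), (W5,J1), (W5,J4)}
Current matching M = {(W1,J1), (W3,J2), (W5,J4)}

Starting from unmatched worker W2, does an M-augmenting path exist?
Yes: W2 → J3

An M-augmenting path alternates non-matching / matching edges, starting and ending at unmatched vertices.
Path: W2 → J3
(J3 is unmatched in M, so the path is augmenting.)
Flipping edges along this path would increase |M| from 3 to 4.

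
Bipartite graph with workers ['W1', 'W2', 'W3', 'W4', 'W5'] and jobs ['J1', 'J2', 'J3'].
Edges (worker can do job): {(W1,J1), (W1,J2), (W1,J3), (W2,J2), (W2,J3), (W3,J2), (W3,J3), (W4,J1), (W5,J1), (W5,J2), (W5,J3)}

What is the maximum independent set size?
Maximum independent set = 5

By König's theorem:
- Min vertex cover = Max matching = 3
- Max independent set = Total vertices - Min vertex cover
- Max independent set = 8 - 3 = 5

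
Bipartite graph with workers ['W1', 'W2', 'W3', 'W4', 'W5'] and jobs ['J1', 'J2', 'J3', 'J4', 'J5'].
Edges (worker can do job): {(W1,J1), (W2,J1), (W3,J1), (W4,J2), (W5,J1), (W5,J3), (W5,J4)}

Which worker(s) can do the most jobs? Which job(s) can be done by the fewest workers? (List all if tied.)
Most versatile: W5 (3 jobs); Least covered: J5 (0 workers)

Worker degrees (jobs they can do): W1:1, W2:1, W3:1, W4:1, W5:3
Job degrees (workers who can do it): J1:4, J2:1, J3:1, J4:1, J5:0

Maximum worker degree is 3, achieved by: W5
Minimum job degree is 0, achieved by: J5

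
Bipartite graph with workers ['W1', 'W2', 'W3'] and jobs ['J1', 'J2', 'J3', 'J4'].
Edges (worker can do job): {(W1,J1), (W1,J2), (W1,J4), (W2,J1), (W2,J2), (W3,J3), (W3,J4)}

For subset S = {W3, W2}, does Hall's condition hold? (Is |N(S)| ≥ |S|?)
Yes: |N(S)| = 4, |S| = 2

Subset S = {W3, W2}
Neighbors N(S) = {J1, J2, J3, J4}

|N(S)| = 4, |S| = 2
Hall's condition: |N(S)| ≥ |S| is satisfied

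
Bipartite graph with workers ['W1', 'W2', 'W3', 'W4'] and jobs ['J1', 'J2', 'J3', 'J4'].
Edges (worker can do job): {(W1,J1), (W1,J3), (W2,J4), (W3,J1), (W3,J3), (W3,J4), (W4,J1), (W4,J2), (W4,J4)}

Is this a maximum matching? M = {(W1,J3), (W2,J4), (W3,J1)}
No, size 3 is not maximum

Proposed matching has size 3.
Maximum matching size for this graph: 4.

This is NOT maximum - can be improved to size 4.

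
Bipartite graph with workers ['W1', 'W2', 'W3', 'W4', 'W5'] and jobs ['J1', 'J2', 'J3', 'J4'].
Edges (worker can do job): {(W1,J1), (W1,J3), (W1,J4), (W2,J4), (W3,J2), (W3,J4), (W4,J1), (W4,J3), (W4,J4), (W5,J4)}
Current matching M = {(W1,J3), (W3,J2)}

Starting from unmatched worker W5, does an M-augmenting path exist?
Yes: W5 → J4

An M-augmenting path alternates non-matching / matching edges, starting and ending at unmatched vertices.
Path: W5 → J4
(J4 is unmatched in M, so the path is augmenting.)
Flipping edges along this path would increase |M| from 2 to 3.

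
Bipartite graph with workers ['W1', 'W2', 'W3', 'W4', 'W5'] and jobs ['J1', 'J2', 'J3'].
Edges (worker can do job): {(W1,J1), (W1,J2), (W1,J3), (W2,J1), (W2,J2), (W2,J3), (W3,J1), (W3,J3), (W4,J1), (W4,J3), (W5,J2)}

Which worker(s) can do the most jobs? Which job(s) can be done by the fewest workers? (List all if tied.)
Most versatile: W1, W2 (3 jobs); Least covered: J2 (3 workers)

Worker degrees (jobs they can do): W1:3, W2:3, W3:2, W4:2, W5:1
Job degrees (workers who can do it): J1:4, J2:3, J3:4

Maximum worker degree is 3, achieved by: W1, W2
Minimum job degree is 3, achieved by: J2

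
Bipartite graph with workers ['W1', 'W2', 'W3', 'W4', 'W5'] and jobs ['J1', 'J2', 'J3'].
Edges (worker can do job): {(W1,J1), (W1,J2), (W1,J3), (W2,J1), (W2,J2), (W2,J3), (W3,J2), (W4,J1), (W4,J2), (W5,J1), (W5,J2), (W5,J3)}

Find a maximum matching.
Matching: {(W3,J2), (W4,J1), (W5,J3)}

Maximum matching (size 3):
  W3 → J2
  W4 → J1
  W5 → J3

Each worker is assigned to at most one job, and each job to at most one worker.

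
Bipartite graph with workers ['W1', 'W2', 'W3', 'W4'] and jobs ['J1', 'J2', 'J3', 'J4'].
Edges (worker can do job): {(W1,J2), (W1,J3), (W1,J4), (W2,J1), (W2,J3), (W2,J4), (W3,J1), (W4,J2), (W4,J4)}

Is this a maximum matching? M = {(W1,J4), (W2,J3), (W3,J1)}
No, size 3 is not maximum

Proposed matching has size 3.
Maximum matching size for this graph: 4.

This is NOT maximum - can be improved to size 4.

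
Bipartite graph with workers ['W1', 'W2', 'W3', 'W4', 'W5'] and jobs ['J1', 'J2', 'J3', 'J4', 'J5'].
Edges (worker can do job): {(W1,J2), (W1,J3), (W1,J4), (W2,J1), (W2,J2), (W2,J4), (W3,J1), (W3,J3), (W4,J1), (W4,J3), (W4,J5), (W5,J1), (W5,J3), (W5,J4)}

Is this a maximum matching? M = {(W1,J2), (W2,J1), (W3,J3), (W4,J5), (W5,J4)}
Yes, size 5 is maximum

Proposed matching has size 5.
Maximum matching size for this graph: 5.

This is a maximum matching.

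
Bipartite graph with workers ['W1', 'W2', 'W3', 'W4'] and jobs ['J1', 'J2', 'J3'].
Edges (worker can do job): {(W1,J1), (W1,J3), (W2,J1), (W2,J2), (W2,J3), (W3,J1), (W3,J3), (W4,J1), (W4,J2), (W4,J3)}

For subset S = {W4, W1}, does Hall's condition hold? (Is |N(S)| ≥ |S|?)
Yes: |N(S)| = 3, |S| = 2

Subset S = {W4, W1}
Neighbors N(S) = {J1, J2, J3}

|N(S)| = 3, |S| = 2
Hall's condition: |N(S)| ≥ |S| is satisfied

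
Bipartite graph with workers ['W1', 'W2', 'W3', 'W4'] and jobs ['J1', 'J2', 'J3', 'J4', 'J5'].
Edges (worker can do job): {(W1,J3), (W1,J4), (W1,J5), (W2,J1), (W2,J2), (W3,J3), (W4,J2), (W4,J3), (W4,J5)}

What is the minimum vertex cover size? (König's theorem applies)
Minimum vertex cover size = 4

By König's theorem: in bipartite graphs,
min vertex cover = max matching = 4

Maximum matching has size 4, so minimum vertex cover also has size 4.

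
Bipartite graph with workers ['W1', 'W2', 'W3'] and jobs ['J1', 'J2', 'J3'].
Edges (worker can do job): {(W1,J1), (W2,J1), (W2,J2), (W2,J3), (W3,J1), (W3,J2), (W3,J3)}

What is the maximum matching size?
Maximum matching size = 3

Maximum matching: {(W1,J1), (W2,J3), (W3,J2)}
Size: 3

This assigns 3 workers to 3 distinct jobs.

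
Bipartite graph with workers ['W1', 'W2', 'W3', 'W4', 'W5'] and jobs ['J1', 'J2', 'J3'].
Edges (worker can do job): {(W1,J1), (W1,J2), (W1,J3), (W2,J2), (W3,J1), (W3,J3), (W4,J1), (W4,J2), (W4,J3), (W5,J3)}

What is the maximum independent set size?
Maximum independent set = 5

By König's theorem:
- Min vertex cover = Max matching = 3
- Max independent set = Total vertices - Min vertex cover
- Max independent set = 8 - 3 = 5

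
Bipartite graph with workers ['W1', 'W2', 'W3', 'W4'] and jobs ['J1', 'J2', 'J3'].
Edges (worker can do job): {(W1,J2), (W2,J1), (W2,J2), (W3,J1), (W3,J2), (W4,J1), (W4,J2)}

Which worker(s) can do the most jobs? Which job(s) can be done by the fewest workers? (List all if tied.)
Most versatile: W2, W3, W4 (2 jobs); Least covered: J3 (0 workers)

Worker degrees (jobs they can do): W1:1, W2:2, W3:2, W4:2
Job degrees (workers who can do it): J1:3, J2:4, J3:0

Maximum worker degree is 2, achieved by: W2, W3, W4
Minimum job degree is 0, achieved by: J3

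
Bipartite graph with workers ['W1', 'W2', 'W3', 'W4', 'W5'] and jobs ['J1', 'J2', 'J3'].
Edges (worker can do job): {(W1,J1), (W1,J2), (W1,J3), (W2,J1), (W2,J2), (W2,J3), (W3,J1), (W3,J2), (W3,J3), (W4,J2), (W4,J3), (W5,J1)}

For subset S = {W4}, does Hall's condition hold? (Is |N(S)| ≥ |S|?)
Yes: |N(S)| = 2, |S| = 1

Subset S = {W4}
Neighbors N(S) = {J2, J3}

|N(S)| = 2, |S| = 1
Hall's condition: |N(S)| ≥ |S| is satisfied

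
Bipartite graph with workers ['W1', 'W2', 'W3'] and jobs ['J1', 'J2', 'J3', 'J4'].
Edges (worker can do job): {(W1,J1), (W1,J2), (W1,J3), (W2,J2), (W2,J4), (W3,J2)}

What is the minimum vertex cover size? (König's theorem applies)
Minimum vertex cover size = 3

By König's theorem: in bipartite graphs,
min vertex cover = max matching = 3

Maximum matching has size 3, so minimum vertex cover also has size 3.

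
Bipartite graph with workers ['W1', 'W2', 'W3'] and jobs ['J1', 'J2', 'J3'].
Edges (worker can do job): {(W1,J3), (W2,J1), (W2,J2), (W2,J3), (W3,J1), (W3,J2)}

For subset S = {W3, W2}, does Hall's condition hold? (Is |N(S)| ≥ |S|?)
Yes: |N(S)| = 3, |S| = 2

Subset S = {W3, W2}
Neighbors N(S) = {J1, J2, J3}

|N(S)| = 3, |S| = 2
Hall's condition: |N(S)| ≥ |S| is satisfied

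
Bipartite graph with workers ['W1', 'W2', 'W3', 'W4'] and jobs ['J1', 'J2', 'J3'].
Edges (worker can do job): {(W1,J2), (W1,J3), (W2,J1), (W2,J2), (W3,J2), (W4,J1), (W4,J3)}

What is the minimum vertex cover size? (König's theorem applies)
Minimum vertex cover size = 3

By König's theorem: in bipartite graphs,
min vertex cover = max matching = 3

Maximum matching has size 3, so minimum vertex cover also has size 3.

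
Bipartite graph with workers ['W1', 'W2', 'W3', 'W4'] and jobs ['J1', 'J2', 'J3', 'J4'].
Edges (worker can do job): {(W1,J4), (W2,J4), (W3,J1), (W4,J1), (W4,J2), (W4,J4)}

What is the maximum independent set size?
Maximum independent set = 5

By König's theorem:
- Min vertex cover = Max matching = 3
- Max independent set = Total vertices - Min vertex cover
- Max independent set = 8 - 3 = 5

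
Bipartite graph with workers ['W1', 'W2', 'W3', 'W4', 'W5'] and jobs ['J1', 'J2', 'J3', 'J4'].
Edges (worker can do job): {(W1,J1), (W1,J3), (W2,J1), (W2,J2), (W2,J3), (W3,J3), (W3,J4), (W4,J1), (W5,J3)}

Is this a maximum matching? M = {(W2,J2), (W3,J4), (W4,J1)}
No, size 3 is not maximum

Proposed matching has size 3.
Maximum matching size for this graph: 4.

This is NOT maximum - can be improved to size 4.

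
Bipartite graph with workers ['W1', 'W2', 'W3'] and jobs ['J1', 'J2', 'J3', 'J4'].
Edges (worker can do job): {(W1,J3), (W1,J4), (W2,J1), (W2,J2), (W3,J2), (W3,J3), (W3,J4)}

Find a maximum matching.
Matching: {(W1,J3), (W2,J2), (W3,J4)}

Maximum matching (size 3):
  W1 → J3
  W2 → J2
  W3 → J4

Each worker is assigned to at most one job, and each job to at most one worker.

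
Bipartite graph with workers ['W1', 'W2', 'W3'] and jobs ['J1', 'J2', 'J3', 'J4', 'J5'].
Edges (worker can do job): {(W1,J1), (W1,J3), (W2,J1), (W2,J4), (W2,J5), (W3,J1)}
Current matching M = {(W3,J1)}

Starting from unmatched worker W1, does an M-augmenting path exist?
Yes: W1 → J3

An M-augmenting path alternates non-matching / matching edges, starting and ending at unmatched vertices.
Path: W1 → J3
(J3 is unmatched in M, so the path is augmenting.)
Flipping edges along this path would increase |M| from 1 to 2.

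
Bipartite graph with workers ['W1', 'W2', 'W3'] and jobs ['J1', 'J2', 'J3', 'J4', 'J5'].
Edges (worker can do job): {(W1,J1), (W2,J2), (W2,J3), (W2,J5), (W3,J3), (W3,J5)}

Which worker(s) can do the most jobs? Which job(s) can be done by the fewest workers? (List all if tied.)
Most versatile: W2 (3 jobs); Least covered: J4 (0 workers)

Worker degrees (jobs they can do): W1:1, W2:3, W3:2
Job degrees (workers who can do it): J1:1, J2:1, J3:2, J4:0, J5:2

Maximum worker degree is 3, achieved by: W2
Minimum job degree is 0, achieved by: J4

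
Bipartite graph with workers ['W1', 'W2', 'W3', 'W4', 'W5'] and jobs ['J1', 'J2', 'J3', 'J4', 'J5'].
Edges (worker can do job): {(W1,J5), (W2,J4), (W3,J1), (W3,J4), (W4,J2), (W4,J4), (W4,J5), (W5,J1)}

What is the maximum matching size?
Maximum matching size = 4

Maximum matching: {(W1,J5), (W3,J4), (W4,J2), (W5,J1)}
Size: 4

This assigns 4 workers to 4 distinct jobs.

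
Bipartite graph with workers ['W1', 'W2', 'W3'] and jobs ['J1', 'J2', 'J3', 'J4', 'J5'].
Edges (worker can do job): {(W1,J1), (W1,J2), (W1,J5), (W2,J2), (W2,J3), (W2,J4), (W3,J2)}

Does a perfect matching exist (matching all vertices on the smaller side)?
Yes, perfect matching exists (size 3)

Perfect matching: {(W1,J1), (W2,J3), (W3,J2)}
All 3 vertices on the smaller side are matched.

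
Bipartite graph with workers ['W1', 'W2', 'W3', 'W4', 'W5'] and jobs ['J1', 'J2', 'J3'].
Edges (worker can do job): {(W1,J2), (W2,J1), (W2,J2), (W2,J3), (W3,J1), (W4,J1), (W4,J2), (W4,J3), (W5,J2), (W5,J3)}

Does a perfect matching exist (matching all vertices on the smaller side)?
Yes, perfect matching exists (size 3)

Perfect matching: {(W3,J1), (W4,J3), (W5,J2)}
All 3 vertices on the smaller side are matched.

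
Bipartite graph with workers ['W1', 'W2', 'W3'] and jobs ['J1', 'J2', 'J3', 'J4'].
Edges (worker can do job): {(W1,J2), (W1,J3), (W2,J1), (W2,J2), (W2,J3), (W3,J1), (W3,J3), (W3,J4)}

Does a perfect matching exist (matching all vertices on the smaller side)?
Yes, perfect matching exists (size 3)

Perfect matching: {(W1,J3), (W2,J2), (W3,J4)}
All 3 vertices on the smaller side are matched.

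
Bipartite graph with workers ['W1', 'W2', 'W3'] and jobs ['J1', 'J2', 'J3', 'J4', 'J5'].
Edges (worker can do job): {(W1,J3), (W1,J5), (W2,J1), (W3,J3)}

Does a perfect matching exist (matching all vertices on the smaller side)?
Yes, perfect matching exists (size 3)

Perfect matching: {(W1,J5), (W2,J1), (W3,J3)}
All 3 vertices on the smaller side are matched.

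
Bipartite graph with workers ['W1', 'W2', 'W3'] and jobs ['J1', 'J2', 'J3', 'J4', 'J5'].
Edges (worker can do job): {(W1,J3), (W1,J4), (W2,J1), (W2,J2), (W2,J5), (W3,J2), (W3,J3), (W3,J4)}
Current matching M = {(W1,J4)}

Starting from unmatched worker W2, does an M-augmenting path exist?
Yes: W2 → J5

An M-augmenting path alternates non-matching / matching edges, starting and ending at unmatched vertices.
Path: W2 → J5
(J5 is unmatched in M, so the path is augmenting.)
Flipping edges along this path would increase |M| from 1 to 2.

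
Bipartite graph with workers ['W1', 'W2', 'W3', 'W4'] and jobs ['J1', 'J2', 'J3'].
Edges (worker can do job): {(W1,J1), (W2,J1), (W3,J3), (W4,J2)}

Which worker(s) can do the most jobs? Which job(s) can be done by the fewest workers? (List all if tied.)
Most versatile: W1, W2, W3, W4 (1 jobs); Least covered: J2, J3 (1 workers)

Worker degrees (jobs they can do): W1:1, W2:1, W3:1, W4:1
Job degrees (workers who can do it): J1:2, J2:1, J3:1

Maximum worker degree is 1, achieved by: W1, W2, W3, W4
Minimum job degree is 1, achieved by: J2, J3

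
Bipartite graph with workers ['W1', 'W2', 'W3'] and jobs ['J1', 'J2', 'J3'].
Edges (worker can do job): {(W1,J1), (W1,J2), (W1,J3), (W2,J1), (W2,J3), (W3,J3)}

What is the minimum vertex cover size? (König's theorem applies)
Minimum vertex cover size = 3

By König's theorem: in bipartite graphs,
min vertex cover = max matching = 3

Maximum matching has size 3, so minimum vertex cover also has size 3.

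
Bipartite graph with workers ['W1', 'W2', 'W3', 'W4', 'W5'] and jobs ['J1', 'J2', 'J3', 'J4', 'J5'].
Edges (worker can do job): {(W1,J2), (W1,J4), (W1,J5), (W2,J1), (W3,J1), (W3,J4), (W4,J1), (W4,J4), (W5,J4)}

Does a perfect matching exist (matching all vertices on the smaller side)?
No, maximum matching has size 3 < 5

Maximum matching has size 3, need 5 for perfect matching.
Unmatched workers: ['W4', 'W2']
Unmatched jobs: ['J3', 'J5']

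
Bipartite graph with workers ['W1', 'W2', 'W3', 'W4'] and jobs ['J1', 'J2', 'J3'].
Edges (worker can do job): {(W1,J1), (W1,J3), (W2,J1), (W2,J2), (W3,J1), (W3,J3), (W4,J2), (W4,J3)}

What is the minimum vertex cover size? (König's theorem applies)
Minimum vertex cover size = 3

By König's theorem: in bipartite graphs,
min vertex cover = max matching = 3

Maximum matching has size 3, so minimum vertex cover also has size 3.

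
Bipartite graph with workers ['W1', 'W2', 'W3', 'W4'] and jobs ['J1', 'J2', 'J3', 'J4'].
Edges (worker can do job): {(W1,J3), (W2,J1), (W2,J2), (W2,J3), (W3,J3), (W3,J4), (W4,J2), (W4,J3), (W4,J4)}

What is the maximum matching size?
Maximum matching size = 4

Maximum matching: {(W1,J3), (W2,J1), (W3,J4), (W4,J2)}
Size: 4

This assigns 4 workers to 4 distinct jobs.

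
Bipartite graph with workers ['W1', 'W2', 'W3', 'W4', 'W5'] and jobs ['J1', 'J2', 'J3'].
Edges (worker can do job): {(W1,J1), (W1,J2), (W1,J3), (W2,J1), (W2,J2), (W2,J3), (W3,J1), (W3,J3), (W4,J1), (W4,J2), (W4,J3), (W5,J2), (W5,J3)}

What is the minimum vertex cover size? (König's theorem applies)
Minimum vertex cover size = 3

By König's theorem: in bipartite graphs,
min vertex cover = max matching = 3

Maximum matching has size 3, so minimum vertex cover also has size 3.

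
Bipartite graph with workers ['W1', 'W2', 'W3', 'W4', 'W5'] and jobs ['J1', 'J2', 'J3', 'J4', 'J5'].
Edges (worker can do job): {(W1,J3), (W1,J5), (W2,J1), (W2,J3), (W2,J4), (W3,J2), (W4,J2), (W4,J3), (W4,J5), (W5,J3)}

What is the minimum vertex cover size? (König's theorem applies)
Minimum vertex cover size = 4

By König's theorem: in bipartite graphs,
min vertex cover = max matching = 4

Maximum matching has size 4, so minimum vertex cover also has size 4.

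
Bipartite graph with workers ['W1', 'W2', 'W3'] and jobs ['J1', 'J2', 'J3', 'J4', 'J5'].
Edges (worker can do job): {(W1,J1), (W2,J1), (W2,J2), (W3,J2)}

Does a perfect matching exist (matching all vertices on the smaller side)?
No, maximum matching has size 2 < 3

Maximum matching has size 2, need 3 for perfect matching.
Unmatched workers: ['W2']
Unmatched jobs: ['J3', 'J5', 'J4']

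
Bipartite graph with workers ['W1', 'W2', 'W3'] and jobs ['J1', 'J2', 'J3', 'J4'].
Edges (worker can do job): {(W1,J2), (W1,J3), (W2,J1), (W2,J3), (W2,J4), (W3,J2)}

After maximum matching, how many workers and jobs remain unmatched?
Unmatched: 0 workers, 1 jobs

Maximum matching size: 3
Workers: 3 total, 3 matched, 0 unmatched
Jobs: 4 total, 3 matched, 1 unmatched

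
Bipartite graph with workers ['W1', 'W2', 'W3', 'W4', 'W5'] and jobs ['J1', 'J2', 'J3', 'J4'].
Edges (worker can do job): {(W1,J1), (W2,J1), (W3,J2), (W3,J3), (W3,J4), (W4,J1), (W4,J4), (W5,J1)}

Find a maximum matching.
Matching: {(W3,J3), (W4,J4), (W5,J1)}

Maximum matching (size 3):
  W3 → J3
  W4 → J4
  W5 → J1

Each worker is assigned to at most one job, and each job to at most one worker.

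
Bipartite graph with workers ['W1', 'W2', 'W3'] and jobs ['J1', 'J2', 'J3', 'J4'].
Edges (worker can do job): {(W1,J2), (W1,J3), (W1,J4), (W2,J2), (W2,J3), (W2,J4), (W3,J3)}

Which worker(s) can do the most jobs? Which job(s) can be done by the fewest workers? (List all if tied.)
Most versatile: W1, W2 (3 jobs); Least covered: J1 (0 workers)

Worker degrees (jobs they can do): W1:3, W2:3, W3:1
Job degrees (workers who can do it): J1:0, J2:2, J3:3, J4:2

Maximum worker degree is 3, achieved by: W1, W2
Minimum job degree is 0, achieved by: J1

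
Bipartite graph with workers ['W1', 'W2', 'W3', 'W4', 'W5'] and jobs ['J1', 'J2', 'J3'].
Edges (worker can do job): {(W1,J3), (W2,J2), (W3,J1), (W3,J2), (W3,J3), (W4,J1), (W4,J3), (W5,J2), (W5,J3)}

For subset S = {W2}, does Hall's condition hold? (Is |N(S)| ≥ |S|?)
Yes: |N(S)| = 1, |S| = 1

Subset S = {W2}
Neighbors N(S) = {J2}

|N(S)| = 1, |S| = 1
Hall's condition: |N(S)| ≥ |S| is satisfied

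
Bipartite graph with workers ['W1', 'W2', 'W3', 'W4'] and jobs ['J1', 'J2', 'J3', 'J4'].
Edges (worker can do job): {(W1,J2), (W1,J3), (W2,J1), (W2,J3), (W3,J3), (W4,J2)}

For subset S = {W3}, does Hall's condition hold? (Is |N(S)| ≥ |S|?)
Yes: |N(S)| = 1, |S| = 1

Subset S = {W3}
Neighbors N(S) = {J3}

|N(S)| = 1, |S| = 1
Hall's condition: |N(S)| ≥ |S| is satisfied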